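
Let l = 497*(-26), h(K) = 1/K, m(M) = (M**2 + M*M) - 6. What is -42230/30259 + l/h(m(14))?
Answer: -150928666258/30259 ≈ -4.9879e+6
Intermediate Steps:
m(M) = -6 + 2*M**2 (m(M) = (M**2 + M**2) - 6 = 2*M**2 - 6 = -6 + 2*M**2)
l = -12922
-42230/30259 + l/h(m(14)) = -42230/30259 - 12922/(1/(-6 + 2*14**2)) = -42230*1/30259 - 12922/(1/(-6 + 2*196)) = -42230/30259 - 12922/(1/(-6 + 392)) = -42230/30259 - 12922/(1/386) = -42230/30259 - 12922/1/386 = -42230/30259 - 12922*386 = -42230/30259 - 4987892 = -150928666258/30259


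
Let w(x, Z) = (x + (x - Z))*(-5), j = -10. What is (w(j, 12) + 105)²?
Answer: 70225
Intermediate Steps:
w(x, Z) = -10*x + 5*Z (w(x, Z) = (-Z + 2*x)*(-5) = -10*x + 5*Z)
(w(j, 12) + 105)² = ((-10*(-10) + 5*12) + 105)² = ((100 + 60) + 105)² = (160 + 105)² = 265² = 70225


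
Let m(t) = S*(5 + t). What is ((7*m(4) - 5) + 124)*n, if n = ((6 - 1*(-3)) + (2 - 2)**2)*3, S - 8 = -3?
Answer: 11718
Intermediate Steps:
S = 5 (S = 8 - 3 = 5)
n = 27 (n = ((6 + 3) + 0**2)*3 = (9 + 0)*3 = 9*3 = 27)
m(t) = 25 + 5*t (m(t) = 5*(5 + t) = 25 + 5*t)
((7*m(4) - 5) + 124)*n = ((7*(25 + 5*4) - 5) + 124)*27 = ((7*(25 + 20) - 5) + 124)*27 = ((7*45 - 5) + 124)*27 = ((315 - 5) + 124)*27 = (310 + 124)*27 = 434*27 = 11718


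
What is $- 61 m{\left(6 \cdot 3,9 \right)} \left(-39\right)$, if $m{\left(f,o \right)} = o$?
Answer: $21411$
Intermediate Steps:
$- 61 m{\left(6 \cdot 3,9 \right)} \left(-39\right) = \left(-61\right) 9 \left(-39\right) = \left(-549\right) \left(-39\right) = 21411$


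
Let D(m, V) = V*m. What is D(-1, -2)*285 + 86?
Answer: 656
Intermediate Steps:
D(-1, -2)*285 + 86 = -2*(-1)*285 + 86 = 2*285 + 86 = 570 + 86 = 656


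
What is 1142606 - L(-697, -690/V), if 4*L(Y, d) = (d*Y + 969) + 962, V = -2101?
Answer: 9598884723/8404 ≈ 1.1422e+6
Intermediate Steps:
L(Y, d) = 1931/4 + Y*d/4 (L(Y, d) = ((d*Y + 969) + 962)/4 = ((Y*d + 969) + 962)/4 = ((969 + Y*d) + 962)/4 = (1931 + Y*d)/4 = 1931/4 + Y*d/4)
1142606 - L(-697, -690/V) = 1142606 - (1931/4 + (¼)*(-697)*(-690/(-2101))) = 1142606 - (1931/4 + (¼)*(-697)*(-690*(-1/2101))) = 1142606 - (1931/4 + (¼)*(-697)*(690/2101)) = 1142606 - (1931/4 - 240465/4202) = 1142606 - 1*3576101/8404 = 1142606 - 3576101/8404 = 9598884723/8404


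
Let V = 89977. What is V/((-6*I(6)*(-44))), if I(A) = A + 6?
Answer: 89977/3168 ≈ 28.402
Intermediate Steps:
I(A) = 6 + A
V/((-6*I(6)*(-44))) = 89977/((-6*(6 + 6)*(-44))) = 89977/((-6*12*(-44))) = 89977/((-72*(-44))) = 89977/3168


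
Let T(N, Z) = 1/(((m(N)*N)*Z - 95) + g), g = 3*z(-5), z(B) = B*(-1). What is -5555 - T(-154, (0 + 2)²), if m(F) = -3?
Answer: -9821241/1768 ≈ -5555.0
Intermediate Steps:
z(B) = -B
g = 15 (g = 3*(-1*(-5)) = 3*5 = 15)
T(N, Z) = 1/(-80 - 3*N*Z) (T(N, Z) = 1/(((-3*N)*Z - 95) + 15) = 1/((-3*N*Z - 95) + 15) = 1/((-95 - 3*N*Z) + 15) = 1/(-80 - 3*N*Z))
-5555 - T(-154, (0 + 2)²) = -5555 - 1/(-80 - 3*(-154)*(0 + 2)²) = -5555 - 1/(-80 - 3*(-154)*2²) = -5555 - 1/(-80 - 3*(-154)*4) = -5555 - 1/(-80 + 1848) = -5555 - 1/1768 = -9821241/1768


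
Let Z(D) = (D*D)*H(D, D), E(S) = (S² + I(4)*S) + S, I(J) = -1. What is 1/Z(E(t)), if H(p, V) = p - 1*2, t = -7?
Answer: 1/112847 ≈ 8.8615e-6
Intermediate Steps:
H(p, V) = -2 + p (H(p, V) = p - 2 = -2 + p)
E(S) = S² (E(S) = (S² - S) + S = S²)
Z(D) = D²*(-2 + D) (Z(D) = (D*D)*(-2 + D) = D²*(-2 + D))
1/Z(E(t)) = 1/(((-7)²)²*(-2 + (-7)²)) = 1/(49²*(-2 + 49)) = 1/(2401*47) = 1/112847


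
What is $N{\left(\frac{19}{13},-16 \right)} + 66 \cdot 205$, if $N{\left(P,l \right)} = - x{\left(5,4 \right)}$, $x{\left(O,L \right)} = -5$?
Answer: $13535$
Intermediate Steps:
$N{\left(P,l \right)} = 5$ ($N{\left(P,l \right)} = \left(-1\right) \left(-5\right) = 5$)
$N{\left(\frac{19}{13},-16 \right)} + 66 \cdot 205 = 5 + 66 \cdot 205 = 5 + 13530 = 13535$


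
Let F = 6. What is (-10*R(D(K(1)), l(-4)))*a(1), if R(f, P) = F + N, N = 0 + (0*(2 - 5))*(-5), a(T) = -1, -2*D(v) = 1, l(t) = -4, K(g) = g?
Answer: 60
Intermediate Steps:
D(v) = -1/2 (D(v) = -1/2*1 = -1/2)
N = 0 (N = 0 + (0*(-3))*(-5) = 0 + 0*(-5) = 0 + 0 = 0)
R(f, P) = 6 (R(f, P) = 6 + 0 = 6)
(-10*R(D(K(1)), l(-4)))*a(1) = -10*6*(-1) = -60*(-1) = 60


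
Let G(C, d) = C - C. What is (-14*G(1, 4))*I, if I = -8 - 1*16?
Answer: 0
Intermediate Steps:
G(C, d) = 0
I = -24 (I = -8 - 16 = -24)
(-14*G(1, 4))*I = -14*0*(-24) = 0*(-24) = 0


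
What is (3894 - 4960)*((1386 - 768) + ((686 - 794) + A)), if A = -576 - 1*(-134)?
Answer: -72488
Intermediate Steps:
A = -442 (A = -576 + 134 = -442)
(3894 - 4960)*((1386 - 768) + ((686 - 794) + A)) = (3894 - 4960)*((1386 - 768) + ((686 - 794) - 442)) = -1066*(618 + (-108 - 442)) = -1066*(618 - 550) = -1066*68 = -72488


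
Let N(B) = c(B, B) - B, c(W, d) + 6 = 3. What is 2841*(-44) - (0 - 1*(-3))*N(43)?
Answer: -124866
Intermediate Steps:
c(W, d) = -3 (c(W, d) = -6 + 3 = -3)
N(B) = -3 - B
2841*(-44) - (0 - 1*(-3))*N(43) = 2841*(-44) - (0 - 1*(-3))*(-3 - 1*43) = -125004 - (0 + 3)*(-3 - 43) = -125004 - 3*(-46) = -125004 - 1*(-138) = -125004 + 138 = -124866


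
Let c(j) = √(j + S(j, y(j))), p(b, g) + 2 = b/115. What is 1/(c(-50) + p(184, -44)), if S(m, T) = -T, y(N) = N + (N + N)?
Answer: 5/48 ≈ 0.10417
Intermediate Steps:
y(N) = 3*N (y(N) = N + 2*N = 3*N)
p(b, g) = -2 + b/115
c(j) = √2*√(-j) (c(j) = √(j - 3*j) = √(-2*j) = √2*√(-j))
1/(c(-50) + p(184, -44)) = 1/(√2*√(-1*(-50)) + (-2 + (1/115)*184)) = 1/(√2*√50 + (-2 + 8/5)) = 1/(√2*(5*√2) - ⅖) = 1/(10 - ⅖) = 1/(48/5) = 5/48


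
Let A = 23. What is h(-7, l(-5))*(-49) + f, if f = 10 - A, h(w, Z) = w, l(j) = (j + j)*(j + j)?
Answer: 330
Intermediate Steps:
l(j) = 4*j² (l(j) = (2*j)*(2*j) = 4*j²)
f = -13 (f = 10 - 1*23 = 10 - 23 = -13)
h(-7, l(-5))*(-49) + f = -7*(-49) - 13 = 343 - 13 = 330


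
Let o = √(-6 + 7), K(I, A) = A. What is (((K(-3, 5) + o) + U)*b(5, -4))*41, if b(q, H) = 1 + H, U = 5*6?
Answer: -4428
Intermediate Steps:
U = 30
o = 1 (o = √1 = 1)
(((K(-3, 5) + o) + U)*b(5, -4))*41 = (((5 + 1) + 30)*(1 - 4))*41 = ((6 + 30)*(-3))*41 = (36*(-3))*41 = -108*41 = -4428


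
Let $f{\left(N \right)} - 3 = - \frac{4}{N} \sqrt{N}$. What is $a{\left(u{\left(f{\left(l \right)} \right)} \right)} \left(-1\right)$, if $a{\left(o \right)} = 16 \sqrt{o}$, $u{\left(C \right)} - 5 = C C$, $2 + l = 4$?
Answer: $- 16 \sqrt{22 - 12 \sqrt{2}} \approx -35.882$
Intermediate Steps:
$l = 2$ ($l = -2 + 4 = 2$)
$f{\left(N \right)} = 3 - \frac{4}{\sqrt{N}}$ ($f{\left(N \right)} = 3 + - \frac{4}{N} \sqrt{N} = 3 - \frac{4}{\sqrt{N}}$)
$u{\left(C \right)} = 5 + C^{2}$ ($u{\left(C \right)} = 5 + C C = 5 + C^{2}$)
$a{\left(u{\left(f{\left(l \right)} \right)} \right)} \left(-1\right) = 16 \sqrt{5 + \left(3 - \frac{4}{\sqrt{2}}\right)^{2}} \left(-1\right) = 16 \sqrt{5 + \left(3 - 4 \frac{\sqrt{2}}{2}\right)^{2}} \left(-1\right) = 16 \sqrt{5 + \left(3 - 2 \sqrt{2}\right)^{2}} \left(-1\right) = - 16 \sqrt{5 + \left(3 - 2 \sqrt{2}\right)^{2}}$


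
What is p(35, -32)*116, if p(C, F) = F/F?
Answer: 116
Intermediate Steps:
p(C, F) = 1
p(35, -32)*116 = 1*116 = 116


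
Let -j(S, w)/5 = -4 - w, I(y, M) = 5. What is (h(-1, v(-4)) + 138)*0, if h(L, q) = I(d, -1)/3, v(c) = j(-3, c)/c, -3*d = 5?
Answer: 0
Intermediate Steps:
d = -5/3 (d = -1/3*5 = -5/3 ≈ -1.6667)
j(S, w) = 20 + 5*w (j(S, w) = -5*(-4 - w) = 20 + 5*w)
v(c) = (20 + 5*c)/c
h(L, q) = 5/3
(h(-1, v(-4)) + 138)*0 = (5/3 + 138)*0 = (419/3)*0 = 0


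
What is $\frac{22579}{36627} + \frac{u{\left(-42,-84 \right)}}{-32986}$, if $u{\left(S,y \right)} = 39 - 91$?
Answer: $\frac{373347749}{604089111} \approx 0.61803$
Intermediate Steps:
$u{\left(S,y \right)} = -52$ ($u{\left(S,y \right)} = 39 - 91 = -52$)
$\frac{22579}{36627} + \frac{u{\left(-42,-84 \right)}}{-32986} = \frac{22579}{36627} - \frac{52}{-32986} = 22579 \cdot \frac{1}{36627} - - \frac{26}{16493} = \frac{22579}{36627} + \frac{26}{16493} = \frac{373347749}{604089111}$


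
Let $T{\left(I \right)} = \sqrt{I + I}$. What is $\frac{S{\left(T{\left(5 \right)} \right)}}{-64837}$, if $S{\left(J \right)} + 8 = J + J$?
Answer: $\frac{8}{64837} - \frac{2 \sqrt{10}}{64837} \approx 2.5841 \cdot 10^{-5}$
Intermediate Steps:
$T{\left(I \right)} = \sqrt{2} \sqrt{I}$ ($T{\left(I \right)} = \sqrt{2 I} = \sqrt{2} \sqrt{I}$)
$S{\left(J \right)} = -8 + 2 J$ ($S{\left(J \right)} = -8 + \left(J + J\right) = -8 + 2 J$)
$\frac{S{\left(T{\left(5 \right)} \right)}}{-64837} = \frac{-8 + 2 \sqrt{2} \sqrt{5}}{-64837} = \left(-8 + 2 \sqrt{10}\right) \left(- \frac{1}{64837}\right) = \frac{8}{64837} - \frac{2 \sqrt{10}}{64837}$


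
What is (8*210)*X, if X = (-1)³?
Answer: -1680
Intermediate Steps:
X = -1
(8*210)*X = (8*210)*(-1) = 1680*(-1) = -1680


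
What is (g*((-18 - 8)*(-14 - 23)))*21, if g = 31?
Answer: 626262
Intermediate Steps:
(g*((-18 - 8)*(-14 - 23)))*21 = (31*((-18 - 8)*(-14 - 23)))*21 = (31*(-26*(-37)))*21 = (31*962)*21 = 29822*21 = 626262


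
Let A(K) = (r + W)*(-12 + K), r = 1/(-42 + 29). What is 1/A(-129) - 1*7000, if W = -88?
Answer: -1130114987/161445 ≈ -7000.0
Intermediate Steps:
r = -1/13 (r = 1/(-13) = -1/13 ≈ -0.076923)
A(K) = 13740/13 - 1145*K/13 (A(K) = (-1/13 - 88)*(-12 + K) = -1145*(-12 + K)/13 = 13740/13 - 1145*K/13)
1/A(-129) - 1*7000 = 1/(13740/13 - 1145/13*(-129)) - 1*7000 = 1/(13740/13 + 147705/13) - 7000 = 1/(161445/13) - 7000 = 13/161445 - 7000 = -1130114987/161445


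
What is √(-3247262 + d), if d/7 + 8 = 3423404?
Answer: √20716510 ≈ 4551.5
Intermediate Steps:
d = 23963772 (d = -56 + 7*3423404 = -56 + 23963828 = 23963772)
√(-3247262 + d) = √(-3247262 + 23963772) = √20716510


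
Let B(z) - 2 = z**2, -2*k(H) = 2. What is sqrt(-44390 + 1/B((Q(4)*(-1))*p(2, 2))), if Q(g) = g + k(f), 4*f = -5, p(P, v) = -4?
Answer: I*sqrt(946217094)/146 ≈ 210.69*I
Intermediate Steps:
f = -5/4 (f = (1/4)*(-5) = -5/4 ≈ -1.2500)
k(H) = -1 (k(H) = -1/2*2 = -1)
Q(g) = -1 + g (Q(g) = g - 1 = -1 + g)
B(z) = 2 + z**2
sqrt(-44390 + 1/B((Q(4)*(-1))*p(2, 2))) = sqrt(-44390 + 1/(2 + (((-1 + 4)*(-1))*(-4))**2)) = sqrt(-44390 + 1/(2 + ((3*(-1))*(-4))**2)) = sqrt(-44390 + 1/(2 + (-3*(-4))**2)) = sqrt(-44390 + 1/(2 + 12**2)) = sqrt(-44390 + 1/(2 + 144)) = sqrt(-44390 + 1/146) = sqrt(-6480939/146) = I*sqrt(946217094)/146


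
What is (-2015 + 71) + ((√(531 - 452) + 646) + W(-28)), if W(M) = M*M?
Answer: -514 + √79 ≈ -505.11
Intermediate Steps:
W(M) = M²
(-2015 + 71) + ((√(531 - 452) + 646) + W(-28)) = (-2015 + 71) + ((√(531 - 452) + 646) + (-28)²) = -1944 + ((√79 + 646) + 784) = -1944 + ((646 + √79) + 784) = -1944 + (1430 + √79) = -514 + √79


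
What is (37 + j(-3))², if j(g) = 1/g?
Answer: 12100/9 ≈ 1344.4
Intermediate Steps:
(37 + j(-3))² = (37 + 1/(-3))² = (37 - ⅓)² = (110/3)² = 12100/9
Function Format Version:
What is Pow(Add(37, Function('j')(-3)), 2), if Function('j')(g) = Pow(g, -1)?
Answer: Rational(12100, 9) ≈ 1344.4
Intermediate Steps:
Pow(Add(37, Function('j')(-3)), 2) = Pow(Add(37, Pow(-3, -1)), 2) = Pow(Add(37, Rational(-1, 3)), 2) = Pow(Rational(110, 3), 2) = Rational(12100, 9)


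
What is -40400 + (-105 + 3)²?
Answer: -29996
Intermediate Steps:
-40400 + (-105 + 3)² = -40400 + (-102)² = -40400 + 10404 = -29996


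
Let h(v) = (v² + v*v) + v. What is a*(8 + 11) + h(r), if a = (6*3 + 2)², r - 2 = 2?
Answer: 7636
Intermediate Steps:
r = 4 (r = 2 + 2 = 4)
h(v) = v + 2*v² (h(v) = (v² + v²) + v = 2*v² + v = v + 2*v²)
a = 400 (a = (18 + 2)² = 20² = 400)
a*(8 + 11) + h(r) = 400*(8 + 11) + 4*(1 + 2*4) = 400*19 + 4*(1 + 8) = 7600 + 4*9 = 7600 + 36 = 7636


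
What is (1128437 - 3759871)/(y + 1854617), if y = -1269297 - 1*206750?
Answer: -1315717/189285 ≈ -6.9510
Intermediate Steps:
y = -1476047 (y = -1269297 - 206750 = -1476047)
(1128437 - 3759871)/(y + 1854617) = (1128437 - 3759871)/(-1476047 + 1854617) = -2631434/378570 = -2631434*1/378570 = -1315717/189285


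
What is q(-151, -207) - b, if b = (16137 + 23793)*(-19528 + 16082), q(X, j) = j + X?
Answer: 137598422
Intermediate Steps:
q(X, j) = X + j
b = -137598780 (b = 39930*(-3446) = -137598780)
q(-151, -207) - b = (-151 - 207) - 1*(-137598780) = -358 + 137598780 = 137598422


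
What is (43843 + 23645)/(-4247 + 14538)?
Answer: 67488/10291 ≈ 6.5580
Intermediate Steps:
(43843 + 23645)/(-4247 + 14538) = 67488/10291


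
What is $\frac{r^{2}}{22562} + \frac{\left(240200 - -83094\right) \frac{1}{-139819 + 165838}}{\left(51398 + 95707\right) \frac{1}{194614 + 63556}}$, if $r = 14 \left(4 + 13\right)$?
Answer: $\frac{209993941370954}{8635661893719} \approx 24.317$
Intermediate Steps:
$r = 238$ ($r = 14 \cdot 17 = 238$)
$\frac{r^{2}}{22562} + \frac{\left(240200 - -83094\right) \frac{1}{-139819 + 165838}}{\left(51398 + 95707\right) \frac{1}{194614 + 63556}} = \frac{238^{2}}{22562} + \frac{\left(240200 - -83094\right) \frac{1}{-139819 + 165838}}{\left(51398 + 95707\right) \frac{1}{194614 + 63556}} = 56644 \cdot \frac{1}{22562} + \frac{\left(240200 + 83094\right) \frac{1}{26019}}{147105 \cdot \frac{1}{258170}} = \frac{28322}{11281} + \frac{323294 \cdot \frac{1}{26019}}{147105 \cdot \frac{1}{258170}} = \frac{28322}{11281} + \frac{323294}{26019 \cdot \frac{29421}{51634}} = \frac{28322}{11281} + \frac{323294}{26019} \cdot \frac{51634}{29421} = \frac{28322}{11281} + \frac{16692962396}{765504999} = \frac{209993941370954}{8635661893719}$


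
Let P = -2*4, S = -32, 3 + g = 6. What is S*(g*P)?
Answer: 768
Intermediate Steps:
g = 3 (g = -3 + 6 = 3)
P = -8
S*(g*P) = -96*(-8) = -32*(-24) = 768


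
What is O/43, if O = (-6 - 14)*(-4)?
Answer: 80/43 ≈ 1.8605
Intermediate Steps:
O = 80 (O = -20*(-4) = 80)
O/43 = 80/43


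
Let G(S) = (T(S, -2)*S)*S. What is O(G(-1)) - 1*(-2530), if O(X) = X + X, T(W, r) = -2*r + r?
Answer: 2534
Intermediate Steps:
T(W, r) = -r
G(S) = 2*S² (G(S) = ((-1*(-2))*S)*S = (2*S)*S = 2*S²)
O(X) = 2*X
O(G(-1)) - 1*(-2530) = 2*(2*(-1)²) - 1*(-2530) = 2*(2*1) + 2530 = 2*2 + 2530 = 4 + 2530 = 2534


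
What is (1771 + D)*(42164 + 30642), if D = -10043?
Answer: -602251232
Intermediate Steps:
(1771 + D)*(42164 + 30642) = (1771 - 10043)*(42164 + 30642) = -8272*72806 = -602251232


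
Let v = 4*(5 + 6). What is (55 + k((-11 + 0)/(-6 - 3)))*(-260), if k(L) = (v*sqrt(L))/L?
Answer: -14300 - 3120*sqrt(11) ≈ -24648.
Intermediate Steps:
v = 44 (v = 4*11 = 44)
k(L) = 44/sqrt(L) (k(L) = (44*sqrt(L))/L = 44/sqrt(L))
(55 + k((-11 + 0)/(-6 - 3)))*(-260) = (55 + 44/sqrt((-11 + 0)/(-6 - 3)))*(-260) = (55 + 44/sqrt(-11/(-9)))*(-260) = (55 + 44/sqrt(-11*(-1/9)))*(-260) = (55 + 44/sqrt(11/9))*(-260) = (55 + 44*(3*sqrt(11)/11))*(-260) = (55 + 12*sqrt(11))*(-260) = -14300 - 3120*sqrt(11)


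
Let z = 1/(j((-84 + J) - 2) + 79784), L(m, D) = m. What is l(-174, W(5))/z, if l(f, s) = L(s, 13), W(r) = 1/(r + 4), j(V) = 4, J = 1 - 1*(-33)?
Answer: 26596/3 ≈ 8865.3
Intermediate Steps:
J = 34 (J = 1 + 33 = 34)
W(r) = 1/(4 + r)
l(f, s) = s
z = 1/79788 (z = 1/(4 + 79784) = 1/79788 ≈ 1.2533e-5)
l(-174, W(5))/z = 1/((4 + 5)*(1/79788)) = 79788/9 = (1/9)*79788 = 26596/3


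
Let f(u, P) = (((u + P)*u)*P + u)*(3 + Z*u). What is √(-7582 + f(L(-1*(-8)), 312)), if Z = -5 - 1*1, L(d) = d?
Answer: I*√35950342 ≈ 5995.9*I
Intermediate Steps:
Z = -6 (Z = -5 - 1 = -6)
f(u, P) = (3 - 6*u)*(u + P*u*(P + u)) (f(u, P) = (((u + P)*u)*P + u)*(3 - 6*u) = (((P + u)*u)*P + u)*(3 - 6*u) = ((u*(P + u))*P + u)*(3 - 6*u) = (P*u*(P + u) + u)*(3 - 6*u) = (u + P*u*(P + u))*(3 - 6*u) = (3 - 6*u)*(u + P*u*(P + u)))
√(-7582 + f(L(-1*(-8)), 312)) = √(-7582 + 3*(-1*(-8))*(1 + 312² - (-2)*(-8) + 312*(-1*(-8)) - 2*312*(-1*(-8))² - 2*(-1*(-8))*312²)) = √(-7582 + 3*8*(1 + 97344 - 2*8 + 312*8 - 2*312*8² - 2*8*97344)) = √(-7582 + 3*8*(1 + 97344 - 16 + 2496 - 2*312*64 - 1557504)) = √(-7582 + 3*8*(1 + 97344 - 16 + 2496 - 39936 - 1557504)) = √(-7582 + 3*8*(-1497615)) = √(-7582 - 35942760) = √(-35950342) = I*√35950342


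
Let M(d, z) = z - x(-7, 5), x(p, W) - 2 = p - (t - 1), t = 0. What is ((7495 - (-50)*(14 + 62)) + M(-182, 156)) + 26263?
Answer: 37718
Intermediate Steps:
x(p, W) = 3 + p (x(p, W) = 2 + (p - (0 - 1)) = 2 + (p - 1*(-1)) = 2 + (p + 1) = 2 + (1 + p) = 3 + p)
M(d, z) = 4 + z (M(d, z) = z - (3 - 7) = z - 1*(-4) = z + 4 = 4 + z)
((7495 - (-50)*(14 + 62)) + M(-182, 156)) + 26263 = ((7495 - (-50)*(14 + 62)) + (4 + 156)) + 26263 = ((7495 - (-50)*76) + 160) + 26263 = ((7495 - 1*(-3800)) + 160) + 26263 = ((7495 + 3800) + 160) + 26263 = (11295 + 160) + 26263 = 11455 + 26263 = 37718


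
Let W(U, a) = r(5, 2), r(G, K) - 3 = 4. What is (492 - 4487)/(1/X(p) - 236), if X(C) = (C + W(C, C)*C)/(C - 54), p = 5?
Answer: 159800/9489 ≈ 16.841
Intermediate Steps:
r(G, K) = 7 (r(G, K) = 3 + 4 = 7)
W(U, a) = 7
X(C) = 8*C/(-54 + C) (X(C) = (C + 7*C)/(C - 54) = (8*C)/(-54 + C) = 8*C/(-54 + C))
(492 - 4487)/(1/X(p) - 236) = (492 - 4487)/(1/(8*5/(-54 + 5)) - 236) = -3995/(1/(8*5/(-49)) - 236) = -3995/(1/(8*5*(-1/49)) - 236) = -3995/(1/(-40/49) - 236) = -3995/(-49/40 - 236) = -3995/(-9489/40) = -3995*(-40/9489) = 159800/9489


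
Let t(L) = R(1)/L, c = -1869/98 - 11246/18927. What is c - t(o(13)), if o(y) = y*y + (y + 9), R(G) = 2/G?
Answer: -995821979/50610798 ≈ -19.676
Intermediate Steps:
c = -5210953/264978 (c = -1869*1/98 - 11246*1/18927 = -267/14 - 11246/18927 = -5210953/264978 ≈ -19.666)
o(y) = 9 + y + y**2 (o(y) = y**2 + (9 + y) = 9 + y + y**2)
t(L) = 2/L (t(L) = (2/1)/L = (2*1)/L = 2/L)
c - t(o(13)) = -5210953/264978 - 2/(9 + 13 + 13**2) = -5210953/264978 - 2/(9 + 13 + 169) = -5210953/264978 - 2/191 = -995821979/50610798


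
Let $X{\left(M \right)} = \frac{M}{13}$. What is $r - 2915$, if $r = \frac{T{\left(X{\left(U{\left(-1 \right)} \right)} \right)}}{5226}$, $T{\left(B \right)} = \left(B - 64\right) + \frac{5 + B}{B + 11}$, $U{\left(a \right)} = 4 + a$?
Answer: $- \frac{4818975595}{1653158} \approx -2915.0$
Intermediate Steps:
$X{\left(M \right)} = \frac{M}{13}$ ($X{\left(M \right)} = M \frac{1}{13} = \frac{M}{13}$)
$T{\left(B \right)} = -64 + B + \frac{5 + B}{11 + B}$ ($T{\left(B \right)} = \left(-64 + B\right) + \frac{5 + B}{11 + B} = -64 + B + \frac{5 + B}{11 + B}$)
$r = - \frac{20025}{1653158}$ ($r = \frac{\frac{1}{11 + \frac{4 - 1}{13}} \left(-699 + \left(\frac{4 - 1}{13}\right)^{2} - 52 \frac{4 - 1}{13}\right)}{5226} = \frac{-699 + \left(\frac{1}{13} \cdot 3\right)^{2} - 52 \cdot \frac{1}{13} \cdot 3}{11 + \frac{1}{13} \cdot 3} \cdot \frac{1}{5226} = \frac{-699 + \left(\frac{3}{13}\right)^{2} - 12}{11 + \frac{3}{13}} \cdot \frac{1}{5226} = \frac{-699 + \frac{9}{169} - 12}{\frac{146}{13}} \cdot \frac{1}{5226} = \frac{13}{146} \left(- \frac{120150}{169}\right) \frac{1}{5226} = \left(- \frac{60075}{949}\right) \frac{1}{5226} = - \frac{20025}{1653158} \approx -0.012113$)
$r - 2915 = - \frac{20025}{1653158} - 2915 = - \frac{4818975595}{1653158}$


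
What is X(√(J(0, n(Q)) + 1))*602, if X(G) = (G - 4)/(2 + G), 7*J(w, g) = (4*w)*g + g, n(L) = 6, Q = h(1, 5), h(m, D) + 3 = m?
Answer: -13846/5 + 1204*√91/5 ≈ -472.11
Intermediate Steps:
h(m, D) = -3 + m
Q = -2 (Q = -3 + 1 = -2)
J(w, g) = g/7 + 4*g*w/7 (J(w, g) = ((4*w)*g + g)/7 = (4*g*w + g)/7 = (g + 4*g*w)/7 = g/7 + 4*g*w/7)
X(G) = (-4 + G)/(2 + G)
X(√(J(0, n(Q)) + 1))*602 = ((-4 + √((⅐)*6*(1 + 4*0) + 1))/(2 + √((⅐)*6*(1 + 4*0) + 1)))*602 = ((-4 + √((⅐)*6*(1 + 0) + 1))/(2 + √((⅐)*6*(1 + 0) + 1)))*602 = ((-4 + √((⅐)*6*1 + 1))/(2 + √((⅐)*6*1 + 1)))*602 = ((-4 + √(6/7 + 1))/(2 + √(6/7 + 1)))*602 = ((-4 + √(13/7))/(2 + √(13/7)))*602 = ((-4 + √91/7)/(2 + √91/7))*602 = 602*(-4 + √91/7)/(2 + √91/7)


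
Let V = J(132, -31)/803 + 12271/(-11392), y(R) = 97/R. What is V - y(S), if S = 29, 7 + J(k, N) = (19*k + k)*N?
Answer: -28212718745/265285504 ≈ -106.35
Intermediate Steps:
J(k, N) = -7 + 20*N*k (J(k, N) = -7 + (19*k + k)*N = -7 + (20*k)*N = -7 + 20*N*k)
V = -942254637/9147776 (V = (-7 + 20*(-31)*132)/803 + 12271/(-11392) = (-7 - 81840)*(1/803) + 12271*(-1/11392) = -81847*1/803 - 12271/11392 = -81847/803 - 12271/11392 = -942254637/9147776 ≈ -103.00)
V - y(S) = -942254637/9147776 - 97/29 = -28212718745/265285504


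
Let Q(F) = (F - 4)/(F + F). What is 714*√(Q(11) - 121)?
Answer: 1071*I*√6490/11 ≈ 7843.7*I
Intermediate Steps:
Q(F) = (-4 + F)/(2*F) (Q(F) = (-4 + F)/((2*F)) = (-4 + F)*(1/(2*F)) = (-4 + F)/(2*F))
714*√(Q(11) - 121) = 714*√((½)*(-4 + 11)/11 - 121) = 714*√((½)*(1/11)*7 - 121) = 714*√(7/22 - 121) = 714*√(-2655/22) = 714*(3*I*√6490/22) = 1071*I*√6490/11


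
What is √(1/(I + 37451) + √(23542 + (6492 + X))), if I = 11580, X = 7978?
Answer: √(49031 + 4808077922*√9503)/49031 ≈ 13.963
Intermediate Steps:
√(1/(I + 37451) + √(23542 + (6492 + X))) = √(1/(11580 + 37451) + √(23542 + (6492 + 7978))) = √(1/49031 + √(23542 + 14470)) = √(1/49031 + √38012) = √(1/49031 + 2*√9503)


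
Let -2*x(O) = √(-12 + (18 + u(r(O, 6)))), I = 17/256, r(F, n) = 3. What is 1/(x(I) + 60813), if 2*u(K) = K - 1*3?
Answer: 40542/2465480645 + √6/7396441935 ≈ 1.6444e-5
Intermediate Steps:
u(K) = -3/2 + K/2 (u(K) = (K - 1*3)/2 = (K - 3)/2 = (-3 + K)/2 = -3/2 + K/2)
I = 17/256 (I = 17*(1/256) = 17/256 ≈ 0.066406)
x(O) = -√6/2 (x(O) = -√(-12 + (18 + (-3/2 + (½)*3)))/2 = -√(-12 + (18 + (-3/2 + 3/2)))/2 = -√(-12 + (18 + 0))/2 = -√(-12 + 18)/2 = -√6/2)
1/(x(I) + 60813) = 1/(-√6/2 + 60813) = 1/(60813 - √6/2)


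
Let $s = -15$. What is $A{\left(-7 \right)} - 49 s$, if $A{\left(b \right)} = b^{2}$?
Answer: $784$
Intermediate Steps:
$A{\left(-7 \right)} - 49 s = \left(-7\right)^{2} - -735 = 49 + 735 = 784$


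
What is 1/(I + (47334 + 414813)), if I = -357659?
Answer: 1/104488 ≈ 9.5705e-6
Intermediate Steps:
1/(I + (47334 + 414813)) = 1/(-357659 + (47334 + 414813)) = 1/(-357659 + 462147) = 1/104488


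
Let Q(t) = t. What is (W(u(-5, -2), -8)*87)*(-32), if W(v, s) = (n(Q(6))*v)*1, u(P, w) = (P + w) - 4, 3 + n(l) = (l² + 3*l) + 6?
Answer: 1745568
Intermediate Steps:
n(l) = 3 + l² + 3*l (n(l) = -3 + ((l² + 3*l) + 6) = -3 + (6 + l² + 3*l) = 3 + l² + 3*l)
u(P, w) = -4 + P + w
W(v, s) = 57*v (W(v, s) = ((3 + 6² + 3*6)*v)*1 = ((3 + 36 + 18)*v)*1 = (57*v)*1 = 57*v)
(W(u(-5, -2), -8)*87)*(-32) = ((57*(-4 - 5 - 2))*87)*(-32) = ((57*(-11))*87)*(-32) = -627*87*(-32) = -54549*(-32) = 1745568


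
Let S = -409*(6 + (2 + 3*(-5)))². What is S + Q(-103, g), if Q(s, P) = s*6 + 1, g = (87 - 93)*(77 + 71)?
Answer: -20658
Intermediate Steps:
g = -888 (g = -6*148 = -888)
Q(s, P) = 1 + 6*s (Q(s, P) = 6*s + 1 = 1 + 6*s)
S = -20041 (S = -409*(6 + (2 - 15))² = -409*(6 - 13)² = -409*(-7)² = -409*49 = -20041)
S + Q(-103, g) = -20041 + (1 + 6*(-103)) = -20041 + (1 - 618) = -20041 - 617 = -20658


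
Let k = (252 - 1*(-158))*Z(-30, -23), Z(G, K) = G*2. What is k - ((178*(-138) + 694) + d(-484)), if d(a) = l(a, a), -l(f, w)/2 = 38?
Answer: -654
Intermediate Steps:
l(f, w) = -76 (l(f, w) = -2*38 = -76)
Z(G, K) = 2*G
d(a) = -76
k = -24600 (k = (252 - 1*(-158))*(2*(-30)) = (252 + 158)*(-60) = 410*(-60) = -24600)
k - ((178*(-138) + 694) + d(-484)) = -24600 - ((178*(-138) + 694) - 76) = -24600 - ((-24564 + 694) - 76) = -24600 - (-23870 - 76) = -24600 - 1*(-23946) = -24600 + 23946 = -654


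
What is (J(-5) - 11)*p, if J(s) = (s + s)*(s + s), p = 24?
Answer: 2136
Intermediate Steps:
J(s) = 4*s² (J(s) = (2*s)*(2*s) = 4*s²)
(J(-5) - 11)*p = (4*(-5)² - 11)*24 = (4*25 - 11)*24 = (100 - 11)*24 = 89*24 = 2136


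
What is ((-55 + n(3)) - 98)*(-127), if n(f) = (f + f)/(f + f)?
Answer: 19304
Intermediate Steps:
n(f) = 1 (n(f) = (2*f)/((2*f)) = (2*f)*(1/(2*f)) = 1)
((-55 + n(3)) - 98)*(-127) = ((-55 + 1) - 98)*(-127) = (-54 - 98)*(-127) = -152*(-127) = 19304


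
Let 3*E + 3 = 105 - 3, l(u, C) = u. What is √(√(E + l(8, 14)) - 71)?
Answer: √(-71 + √41) ≈ 8.0372*I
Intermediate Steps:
E = 33 (E = -1 + (105 - 3)/3 = -1 + (⅓)*102 = -1 + 34 = 33)
√(√(E + l(8, 14)) - 71) = √(√(33 + 8) - 71) = √(√41 - 71) = √(-71 + √41)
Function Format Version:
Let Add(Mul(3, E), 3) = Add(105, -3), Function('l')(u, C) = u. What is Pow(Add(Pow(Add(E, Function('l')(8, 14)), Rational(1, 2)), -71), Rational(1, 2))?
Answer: Pow(Add(-71, Pow(41, Rational(1, 2))), Rational(1, 2)) ≈ Mul(8.0372, I)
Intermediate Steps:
E = 33 (E = Add(-1, Mul(Rational(1, 3), Add(105, -3))) = Add(-1, Mul(Rational(1, 3), 102)) = Add(-1, 34) = 33)
Pow(Add(Pow(Add(E, Function('l')(8, 14)), Rational(1, 2)), -71), Rational(1, 2)) = Pow(Add(Pow(Add(33, 8), Rational(1, 2)), -71), Rational(1, 2)) = Pow(Add(Pow(41, Rational(1, 2)), -71), Rational(1, 2)) = Pow(Add(-71, Pow(41, Rational(1, 2))), Rational(1, 2))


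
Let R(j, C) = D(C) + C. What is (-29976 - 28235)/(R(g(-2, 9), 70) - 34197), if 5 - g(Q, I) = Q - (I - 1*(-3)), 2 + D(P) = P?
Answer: 58211/34059 ≈ 1.7091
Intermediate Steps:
D(P) = -2 + P
g(Q, I) = 8 + I - Q (g(Q, I) = 5 - (Q - (I - 1*(-3))) = 5 - (Q - (I + 3)) = 5 - (Q - (3 + I)) = 5 - (Q + (-3 - I)) = 5 - (-3 + Q - I) = 5 + (3 + I - Q) = 8 + I - Q)
R(j, C) = -2 + 2*C (R(j, C) = (-2 + C) + C = -2 + 2*C)
(-29976 - 28235)/(R(g(-2, 9), 70) - 34197) = (-29976 - 28235)/((-2 + 2*70) - 34197) = -58211/((-2 + 140) - 34197) = -58211/(138 - 34197) = -58211/(-34059) = -58211*(-1/34059) = 58211/34059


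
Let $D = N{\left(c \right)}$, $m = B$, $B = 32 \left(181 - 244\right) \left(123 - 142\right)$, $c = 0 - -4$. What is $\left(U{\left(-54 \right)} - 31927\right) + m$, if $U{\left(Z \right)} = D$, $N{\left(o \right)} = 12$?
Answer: $6389$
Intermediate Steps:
$c = 4$ ($c = 0 + 4 = 4$)
$B = 38304$ ($B = 32 \left(\left(-63\right) \left(-19\right)\right) = 32 \cdot 1197 = 38304$)
$m = 38304$
$D = 12$
$U{\left(Z \right)} = 12$
$\left(U{\left(-54 \right)} - 31927\right) + m = \left(12 - 31927\right) + 38304 = -31915 + 38304 = 6389$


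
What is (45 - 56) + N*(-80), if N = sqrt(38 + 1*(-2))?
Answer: -491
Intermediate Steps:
N = 6 (N = sqrt(38 - 2) = sqrt(36) = 6)
(45 - 56) + N*(-80) = (45 - 56) + 6*(-80) = -11 - 480 = -491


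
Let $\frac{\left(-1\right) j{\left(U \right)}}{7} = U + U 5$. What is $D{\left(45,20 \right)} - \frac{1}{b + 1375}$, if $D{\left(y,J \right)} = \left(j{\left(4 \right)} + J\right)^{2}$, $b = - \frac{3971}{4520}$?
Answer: $\frac{136046374696}{6211029} \approx 21904.0$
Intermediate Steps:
$j{\left(U \right)} = - 42 U$ ($j{\left(U \right)} = - 7 \left(U + U 5\right) = - 7 \left(U + 5 U\right) = - 7 \cdot 6 U = - 42 U$)
$b = - \frac{3971}{4520}$ ($b = \left(-3971\right) \frac{1}{4520} = - \frac{3971}{4520} \approx -0.87854$)
$D{\left(y,J \right)} = \left(-168 + J\right)^{2}$ ($D{\left(y,J \right)} = \left(\left(-42\right) 4 + J\right)^{2} = \left(-168 + J\right)^{2}$)
$D{\left(45,20 \right)} - \frac{1}{b + 1375} = \left(-168 + 20\right)^{2} - \frac{1}{- \frac{3971}{4520} + 1375} = \left(-148\right)^{2} - \frac{1}{\frac{6211029}{4520}} = 21904 - \frac{4520}{6211029} = \frac{136046374696}{6211029}$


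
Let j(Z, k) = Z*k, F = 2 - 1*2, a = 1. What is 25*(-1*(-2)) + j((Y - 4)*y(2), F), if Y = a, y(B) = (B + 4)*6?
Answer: 50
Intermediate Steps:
y(B) = 24 + 6*B (y(B) = (4 + B)*6 = 24 + 6*B)
Y = 1
F = 0 (F = 2 - 2 = 0)
25*(-1*(-2)) + j((Y - 4)*y(2), F) = 25*(-1*(-2)) + ((1 - 4)*(24 + 6*2))*0 = 25*2 - 3*(24 + 12)*0 = 50 - 3*36*0 = 50 - 108*0 = 50 + 0 = 50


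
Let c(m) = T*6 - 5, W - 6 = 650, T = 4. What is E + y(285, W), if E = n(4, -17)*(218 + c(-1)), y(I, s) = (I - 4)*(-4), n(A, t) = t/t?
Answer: -887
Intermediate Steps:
W = 656 (W = 6 + 650 = 656)
n(A, t) = 1
c(m) = 19 (c(m) = 4*6 - 5 = 24 - 5 = 19)
y(I, s) = 16 - 4*I (y(I, s) = (-4 + I)*(-4) = 16 - 4*I)
E = 237 (E = 1*(218 + 19) = 1*237 = 237)
E + y(285, W) = 237 + (16 - 4*285) = 237 + (16 - 1140) = 237 - 1124 = -887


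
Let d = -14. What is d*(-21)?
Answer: 294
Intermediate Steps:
d*(-21) = -14*(-21) = 294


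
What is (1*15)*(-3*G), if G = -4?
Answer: 180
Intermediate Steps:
(1*15)*(-3*G) = (1*15)*(-3*(-4)) = 15*12 = 180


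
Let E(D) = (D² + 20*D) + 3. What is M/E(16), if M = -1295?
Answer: -1295/579 ≈ -2.2366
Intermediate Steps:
E(D) = 3 + D² + 20*D
M/E(16) = -1295/(3 + 16² + 20*16) = -1295/(3 + 256 + 320) = -1295/579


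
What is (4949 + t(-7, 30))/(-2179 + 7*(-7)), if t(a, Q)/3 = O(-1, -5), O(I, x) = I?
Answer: -2473/1114 ≈ -2.2199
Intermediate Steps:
t(a, Q) = -3 (t(a, Q) = 3*(-1) = -3)
(4949 + t(-7, 30))/(-2179 + 7*(-7)) = (4949 - 3)/(-2179 + 7*(-7)) = 4946/(-2179 - 49) = 4946/(-2228) = 4946*(-1/2228) = -2473/1114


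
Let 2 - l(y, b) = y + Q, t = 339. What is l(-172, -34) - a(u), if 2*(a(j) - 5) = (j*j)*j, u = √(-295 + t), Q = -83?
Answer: 252 - 44*√11 ≈ 106.07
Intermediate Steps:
l(y, b) = 85 - y (l(y, b) = 2 - (y - 83) = 2 - (-83 + y) = 2 + (83 - y) = 85 - y)
u = 2*√11 (u = √(-295 + 339) = √44 = 2*√11 ≈ 6.6332)
a(j) = 5 + j³/2 (a(j) = 5 + ((j*j)*j)/2 = 5 + (j²*j)/2 = 5 + j³/2)
l(-172, -34) - a(u) = (85 - 1*(-172)) - (5 + (2*√11)³/2) = (85 + 172) - (5 + (88*√11)/2) = 257 - (5 + 44*√11) = 257 + (-5 - 44*√11) = 252 - 44*√11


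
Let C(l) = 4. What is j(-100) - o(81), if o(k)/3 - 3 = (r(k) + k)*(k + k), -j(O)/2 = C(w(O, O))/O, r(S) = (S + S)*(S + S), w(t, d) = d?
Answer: -319848973/25 ≈ -1.2794e+7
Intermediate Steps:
r(S) = 4*S² (r(S) = (2*S)*(2*S) = 4*S²)
j(O) = -8/O
o(k) = 9 + 6*k*(k + 4*k²) (o(k) = 9 + 3*((4*k² + k)*(k + k)) = 9 + 3*((k + 4*k²)*(2*k)) = 9 + 3*(2*k*(k + 4*k²)) = 9 + 6*k*(k + 4*k²))
j(-100) - o(81) = -8/(-100) - (9 + 6*81² + 24*81³) = -8*(-1/100) - (9 + 6*6561 + 24*531441) = 2/25 - (9 + 39366 + 12754584) = 2/25 - 1*12793959 = 2/25 - 12793959 = -319848973/25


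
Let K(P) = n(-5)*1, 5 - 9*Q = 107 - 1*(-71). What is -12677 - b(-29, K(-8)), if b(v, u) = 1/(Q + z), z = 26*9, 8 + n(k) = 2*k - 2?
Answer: -24504650/1933 ≈ -12677.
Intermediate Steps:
Q = -173/9 (Q = 5/9 - (107 - 1*(-71))/9 = 5/9 - (107 + 71)/9 = 5/9 - 1/9*178 = 5/9 - 178/9 = -173/9 ≈ -19.222)
n(k) = -10 + 2*k (n(k) = -8 + (2*k - 2) = -8 + (-2 + 2*k) = -10 + 2*k)
K(P) = -20 (K(P) = (-10 + 2*(-5))*1 = (-10 - 10)*1 = -20*1 = -20)
z = 234
b(v, u) = 9/1933 (b(v, u) = 1/(-173/9 + 234) = 1/(1933/9) = 9/1933)
-12677 - b(-29, K(-8)) = -12677 - 1*9/1933 = -12677 - 9/1933 = -24504650/1933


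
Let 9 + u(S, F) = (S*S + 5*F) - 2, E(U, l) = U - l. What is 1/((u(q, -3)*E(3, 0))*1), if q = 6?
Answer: 1/30 ≈ 0.033333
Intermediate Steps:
u(S, F) = -11 + S**2 + 5*F (u(S, F) = -9 + ((S*S + 5*F) - 2) = -9 + ((S**2 + 5*F) - 2) = -9 + (-2 + S**2 + 5*F) = -11 + S**2 + 5*F)
1/((u(q, -3)*E(3, 0))*1) = 1/(((-11 + 6**2 + 5*(-3))*(3 - 1*0))*1) = 1/(((-11 + 36 - 15)*(3 + 0))*1) = 1/((10*3)*1) = 1/(30*1) = 1/30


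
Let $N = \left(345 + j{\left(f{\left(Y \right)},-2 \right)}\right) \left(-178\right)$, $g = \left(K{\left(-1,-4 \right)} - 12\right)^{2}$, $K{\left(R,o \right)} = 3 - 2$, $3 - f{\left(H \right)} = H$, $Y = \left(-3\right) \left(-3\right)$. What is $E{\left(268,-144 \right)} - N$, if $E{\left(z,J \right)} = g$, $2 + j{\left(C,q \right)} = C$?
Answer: $60107$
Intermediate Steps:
$Y = 9$
$f{\left(H \right)} = 3 - H$
$K{\left(R,o \right)} = 1$
$j{\left(C,q \right)} = -2 + C$
$g = 121$ ($g = \left(1 - 12\right)^{2} = \left(-11\right)^{2} = 121$)
$E{\left(z,J \right)} = 121$
$N = -59986$ ($N = \left(345 + \left(-2 + \left(3 - 9\right)\right)\right) \left(-178\right) = \left(345 - 8\right) \left(-178\right) = 337 \left(-178\right) = -59986$)
$E{\left(268,-144 \right)} - N = 121 - -59986 = 121 + 59986 = 60107$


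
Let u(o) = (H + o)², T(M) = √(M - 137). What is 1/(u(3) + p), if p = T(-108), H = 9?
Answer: 144/20981 - 7*I*√5/20981 ≈ 0.0068634 - 0.00074603*I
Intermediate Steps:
T(M) = √(-137 + M)
p = 7*I*√5 (p = √(-137 - 108) = √(-245) = 7*I*√5 ≈ 15.652*I)
u(o) = (9 + o)²
1/(u(3) + p) = 1/((9 + 3)² + 7*I*√5) = 1/(12² + 7*I*√5) = 1/(144 + 7*I*√5)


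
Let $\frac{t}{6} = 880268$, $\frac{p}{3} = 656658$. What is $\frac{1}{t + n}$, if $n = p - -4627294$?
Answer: $\frac{1}{11878876} \approx 8.4183 \cdot 10^{-8}$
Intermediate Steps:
$p = 1969974$ ($p = 3 \cdot 656658 = 1969974$)
$t = 5281608$ ($t = 6 \cdot 880268 = 5281608$)
$n = 6597268$ ($n = 1969974 - -4627294 = 1969974 + 4627294 = 6597268$)
$\frac{1}{t + n} = \frac{1}{5281608 + 6597268} = \frac{1}{11878876}$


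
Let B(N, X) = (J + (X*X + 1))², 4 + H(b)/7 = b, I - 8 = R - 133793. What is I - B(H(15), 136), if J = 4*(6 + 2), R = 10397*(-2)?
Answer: -343478420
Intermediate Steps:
R = -20794
I = -154579 (I = 8 + (-20794 - 133793) = 8 - 154587 = -154579)
H(b) = -28 + 7*b
J = 32 (J = 4*8 = 32)
B(N, X) = (33 + X²)² (B(N, X) = (32 + (X*X + 1))² = (32 + (X² + 1))² = (32 + (1 + X²))² = (33 + X²)²)
I - B(H(15), 136) = -154579 - (33 + 136²)² = -154579 - (33 + 18496)² = -154579 - 1*18529² = -154579 - 1*343323841 = -154579 - 343323841 = -343478420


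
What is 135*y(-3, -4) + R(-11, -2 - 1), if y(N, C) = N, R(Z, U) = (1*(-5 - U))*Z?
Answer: -383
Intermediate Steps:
R(Z, U) = Z*(-5 - U) (R(Z, U) = (-5 - U)*Z = Z*(-5 - U))
135*y(-3, -4) + R(-11, -2 - 1) = 135*(-3) - 1*(-11)*(5 + (-2 - 1)) = -405 - 1*(-11)*(5 - 3) = -405 - 1*(-11)*2 = -405 + 22 = -383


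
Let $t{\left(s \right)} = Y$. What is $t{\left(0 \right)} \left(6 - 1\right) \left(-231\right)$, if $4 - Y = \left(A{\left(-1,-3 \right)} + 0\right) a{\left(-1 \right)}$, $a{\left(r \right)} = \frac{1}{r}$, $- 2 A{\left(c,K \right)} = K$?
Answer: $- \frac{12705}{2} \approx -6352.5$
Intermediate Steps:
$A{\left(c,K \right)} = - \frac{K}{2}$
$Y = \frac{11}{2}$ ($Y = 4 - \frac{\left(- \frac{1}{2}\right) \left(-3\right) + 0}{-1} = 4 - \left(\frac{3}{2} + 0\right) \left(-1\right) = 4 - \frac{3}{2} \left(-1\right) = 4 - - \frac{3}{2} = 4 + \frac{3}{2} = \frac{11}{2} \approx 5.5$)
$t{\left(s \right)} = \frac{11}{2}$
$t{\left(0 \right)} \left(6 - 1\right) \left(-231\right) = \frac{11 \left(6 - 1\right)}{2} \left(-231\right) = \frac{11}{2} \cdot 5 \left(-231\right) = \frac{55}{2} \left(-231\right) = - \frac{12705}{2}$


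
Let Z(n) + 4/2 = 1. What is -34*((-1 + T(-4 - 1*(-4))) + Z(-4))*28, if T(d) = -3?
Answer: 4760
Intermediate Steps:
Z(n) = -1 (Z(n) = -2 + 1 = -1)
-34*((-1 + T(-4 - 1*(-4))) + Z(-4))*28 = -34*((-1 - 3) - 1)*28 = -34*(-4 - 1)*28 = -34*(-5)*28 = 170*28 = 4760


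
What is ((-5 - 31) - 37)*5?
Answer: -365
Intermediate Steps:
((-5 - 31) - 37)*5 = (-36 - 37)*5 = -73*5 = -365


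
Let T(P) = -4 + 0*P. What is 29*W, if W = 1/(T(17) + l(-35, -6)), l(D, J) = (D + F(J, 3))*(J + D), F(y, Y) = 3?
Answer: 29/1308 ≈ 0.022171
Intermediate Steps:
T(P) = -4 (T(P) = -4 + 0 = -4)
l(D, J) = (3 + D)*(D + J) (l(D, J) = (D + 3)*(J + D) = (3 + D)*(D + J))
W = 1/1308 (W = 1/(-4 + ((-35)² + 3*(-35) + 3*(-6) - 35*(-6))) = 1/(-4 + (1225 - 105 - 18 + 210)) = 1/(-4 + 1312) = 1/1308 ≈ 0.00076453)
29*W = 29*(1/1308) = 29/1308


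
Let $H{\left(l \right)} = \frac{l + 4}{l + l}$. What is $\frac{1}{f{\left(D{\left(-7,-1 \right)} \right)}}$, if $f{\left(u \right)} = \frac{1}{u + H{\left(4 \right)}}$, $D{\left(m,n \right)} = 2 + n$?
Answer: $2$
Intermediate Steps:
$H{\left(l \right)} = \frac{4 + l}{2 l}$
$f{\left(u \right)} = \frac{1}{1 + u}$ ($f{\left(u \right)} = \frac{1}{u + \frac{4 + 4}{2 \cdot 4}} = \frac{1}{u + \frac{1}{2} \cdot \frac{1}{4} \cdot 8} = \frac{1}{u + 1} = \frac{1}{1 + u}$)
$\frac{1}{f{\left(D{\left(-7,-1 \right)} \right)}} = \frac{1}{\frac{1}{1 + \left(2 - 1\right)}} = \frac{1}{\frac{1}{1 + 1}} = \frac{1}{\frac{1}{2}} = 2$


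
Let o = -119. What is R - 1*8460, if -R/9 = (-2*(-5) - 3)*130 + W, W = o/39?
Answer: -216093/13 ≈ -16623.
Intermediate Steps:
W = -119/39 ≈ -3.0513
R = -106113/13 (R = -9*((-2*(-5) - 3)*130 - 119/39) = -9*((10 - 3)*130 - 119/39) = -9*(7*130 - 119/39) = -9*(910 - 119/39) = -9*35371/39 = -106113/13 ≈ -8162.5)
R - 1*8460 = -106113/13 - 1*8460 = -106113/13 - 8460 = -216093/13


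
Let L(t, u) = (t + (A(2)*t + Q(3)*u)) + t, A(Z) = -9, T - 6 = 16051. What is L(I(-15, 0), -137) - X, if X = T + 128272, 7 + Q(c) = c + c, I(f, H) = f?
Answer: -144087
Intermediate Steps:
T = 16057 (T = 6 + 16051 = 16057)
Q(c) = -7 + 2*c (Q(c) = -7 + (c + c) = -7 + 2*c)
X = 144329 (X = 16057 + 128272 = 144329)
L(t, u) = -u - 7*t (L(t, u) = (t + (-9*t + (-7 + 2*3)*u)) + t = (t + (-9*t + (-7 + 6)*u)) + t = (t + (-9*t - u)) + t = (t + (-u - 9*t)) + t = (-u - 8*t) + t = -u - 7*t)
L(I(-15, 0), -137) - X = (-1*(-137) - 7*(-15)) - 1*144329 = (137 + 105) - 144329 = 242 - 144329 = -144087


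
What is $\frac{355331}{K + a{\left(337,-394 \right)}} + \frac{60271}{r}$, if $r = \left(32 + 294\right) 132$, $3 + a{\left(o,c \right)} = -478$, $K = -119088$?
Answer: $- \frac{8084060393}{5145293208} \approx -1.5712$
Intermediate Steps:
$a{\left(o,c \right)} = -481$ ($a{\left(o,c \right)} = -3 - 478 = -481$)
$r = 43032$ ($r = 326 \cdot 132 = 43032$)
$\frac{355331}{K + a{\left(337,-394 \right)}} + \frac{60271}{r} = \frac{355331}{-119088 - 481} + \frac{60271}{43032} = \frac{355331}{-119569} + 60271 \cdot \frac{1}{43032} = 355331 \left(- \frac{1}{119569}\right) + \frac{60271}{43032} = - \frac{355331}{119569} + \frac{60271}{43032} = - \frac{8084060393}{5145293208}$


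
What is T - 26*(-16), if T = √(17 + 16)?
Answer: 416 + √33 ≈ 421.74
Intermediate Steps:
T = √33 ≈ 5.7446
T - 26*(-16) = √33 - 26*(-16) = √33 + 416 = 416 + √33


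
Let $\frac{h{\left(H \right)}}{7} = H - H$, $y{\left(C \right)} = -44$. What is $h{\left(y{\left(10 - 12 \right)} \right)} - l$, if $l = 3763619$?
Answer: $-3763619$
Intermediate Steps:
$h{\left(H \right)} = 0$ ($h{\left(H \right)} = 7 \left(H - H\right) = 7 \cdot 0 = 0$)
$h{\left(y{\left(10 - 12 \right)} \right)} - l = 0 - 3763619 = -3763619$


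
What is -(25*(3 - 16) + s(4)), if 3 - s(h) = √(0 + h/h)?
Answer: 323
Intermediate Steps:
s(h) = 2 (s(h) = 3 - √(0 + h/h) = 3 - √(0 + 1) = 3 - √1 = 3 - 1*1 = 3 - 1 = 2)
-(25*(3 - 16) + s(4)) = -(25*(3 - 16) + 2) = -(25*(-13) + 2) = -(-325 + 2) = -1*(-323) = 323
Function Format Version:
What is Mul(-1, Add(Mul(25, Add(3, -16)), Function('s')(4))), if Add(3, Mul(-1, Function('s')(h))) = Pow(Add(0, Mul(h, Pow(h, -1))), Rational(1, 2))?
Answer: 323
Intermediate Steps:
Function('s')(h) = 2 (Function('s')(h) = Add(3, Mul(-1, Pow(Add(0, Mul(h, Pow(h, -1))), Rational(1, 2)))) = Add(3, Mul(-1, Pow(Add(0, 1), Rational(1, 2)))) = Add(3, Mul(-1, Pow(1, Rational(1, 2)))) = Add(3, Mul(-1, 1)) = Add(3, -1) = 2)
Mul(-1, Add(Mul(25, Add(3, -16)), Function('s')(4))) = Mul(-1, Add(Mul(25, Add(3, -16)), 2)) = Mul(-1, Add(Mul(25, -13), 2)) = Mul(-1, Add(-325, 2)) = Mul(-1, -323) = 323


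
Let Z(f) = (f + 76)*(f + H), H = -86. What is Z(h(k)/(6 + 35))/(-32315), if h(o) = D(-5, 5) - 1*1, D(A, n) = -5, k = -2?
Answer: 2196904/10864303 ≈ 0.20221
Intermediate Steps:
h(o) = -6 (h(o) = -5 - 1*1 = -5 - 1 = -6)
Z(f) = (-86 + f)*(76 + f) (Z(f) = (f + 76)*(f - 86) = (76 + f)*(-86 + f) = (-86 + f)*(76 + f))
Z(h(k)/(6 + 35))/(-32315) = (-6536 + (-6/(6 + 35))**2 - (-60)/(6 + 35))/(-32315) = (-6536 + (-6/41)**2 - (-60)/41)*(-1/32315) = (-6536 + (-6*1/41)**2 - (-60)/41)*(-1/32315) = (-6536 + (-6/41)**2 - 10*(-6/41))*(-1/32315) = (-6536 + 36/1681 + 60/41)*(-1/32315) = -10984520/1681*(-1/32315) = 2196904/10864303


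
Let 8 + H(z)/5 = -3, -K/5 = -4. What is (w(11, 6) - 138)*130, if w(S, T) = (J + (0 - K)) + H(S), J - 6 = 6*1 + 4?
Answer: -25610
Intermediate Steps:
K = 20 (K = -5*(-4) = 20)
H(z) = -55 (H(z) = -40 + 5*(-3) = -40 - 15 = -55)
J = 16 (J = 6 + (6*1 + 4) = 6 + (6 + 4) = 6 + 10 = 16)
w(S, T) = -59 (w(S, T) = (16 + (0 - 1*20)) - 55 = (16 + (0 - 20)) - 55 = (16 - 20) - 55 = -4 - 55 = -59)
(w(11, 6) - 138)*130 = (-59 - 138)*130 = -197*130 = -25610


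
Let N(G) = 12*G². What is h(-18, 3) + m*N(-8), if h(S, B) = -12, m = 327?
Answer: 251124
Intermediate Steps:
h(-18, 3) + m*N(-8) = -12 + 327*(12*(-8)²) = -12 + 327*(12*64) = -12 + 327*768 = -12 + 251136 = 251124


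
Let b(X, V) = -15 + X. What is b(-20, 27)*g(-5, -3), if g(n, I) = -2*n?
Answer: -350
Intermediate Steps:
b(-20, 27)*g(-5, -3) = (-15 - 20)*(-2*(-5)) = -35*10 = -350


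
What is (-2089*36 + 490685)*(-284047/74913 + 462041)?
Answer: 14380874912608666/74913 ≈ 1.9197e+11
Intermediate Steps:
(-2089*36 + 490685)*(-284047/74913 + 462041) = (-75204 + 490685)*(-284047*1/74913 + 462041) = 415481*(-284047/74913 + 462041) = 415481*(34612593386/74913) = 14380874912608666/74913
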